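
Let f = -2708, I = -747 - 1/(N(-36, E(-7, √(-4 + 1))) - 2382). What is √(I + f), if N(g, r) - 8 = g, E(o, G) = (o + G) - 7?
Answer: I*√20066983090/2410 ≈ 58.779*I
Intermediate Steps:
E(o, G) = -7 + G + o (E(o, G) = (G + o) - 7 = -7 + G + o)
N(g, r) = 8 + g
I = -1800269/2410 (I = -747 - 1/((8 - 36) - 2382) = -747 - 1/(-28 - 2382) = -747 - 1/(-2410) = -747 - 1*(-1/2410) = -747 + 1/2410 = -1800269/2410 ≈ -747.00)
√(I + f) = √(-1800269/2410 - 2708) = √(-8326549/2410) = I*√20066983090/2410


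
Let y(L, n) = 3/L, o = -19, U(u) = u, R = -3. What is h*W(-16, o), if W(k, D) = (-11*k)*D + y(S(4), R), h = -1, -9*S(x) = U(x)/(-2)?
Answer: 6661/2 ≈ 3330.5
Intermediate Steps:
S(x) = x/18 (S(x) = -x/(9*(-2)) = -x*(-1)/(9*2) = -(-1)*x/18 = x/18)
W(k, D) = 27/2 - 11*D*k (W(k, D) = (-11*k)*D + 3/(((1/18)*4)) = -11*D*k + 3/(2/9) = -11*D*k + 3*(9/2) = -11*D*k + 27/2 = 27/2 - 11*D*k)
h*W(-16, o) = -(27/2 - 11*(-19)*(-16)) = -(27/2 - 3344) = -1*(-6661/2) = 6661/2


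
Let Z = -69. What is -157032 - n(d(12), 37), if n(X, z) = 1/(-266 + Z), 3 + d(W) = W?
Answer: -52605719/335 ≈ -1.5703e+5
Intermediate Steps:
d(W) = -3 + W
n(X, z) = -1/335 (n(X, z) = 1/(-266 - 69) = 1/(-335) = -1/335)
-157032 - n(d(12), 37) = -157032 - 1*(-1/335) = -157032 + 1/335 = -52605719/335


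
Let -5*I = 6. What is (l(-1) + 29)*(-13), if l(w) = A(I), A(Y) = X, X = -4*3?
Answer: -221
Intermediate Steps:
I = -6/5 (I = -⅕*6 = -6/5 ≈ -1.2000)
X = -12
A(Y) = -12
l(w) = -12
(l(-1) + 29)*(-13) = (-12 + 29)*(-13) = 17*(-13) = -221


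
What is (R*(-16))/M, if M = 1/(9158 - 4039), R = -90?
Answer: 7371360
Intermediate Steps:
M = 1/5119 ≈ 0.00019535
(R*(-16))/M = (-90*(-16))/(1/5119) = 1440*5119 = 7371360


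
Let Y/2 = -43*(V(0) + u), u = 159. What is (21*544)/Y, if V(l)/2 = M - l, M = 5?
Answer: -5712/7267 ≈ -0.78602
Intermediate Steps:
V(l) = 10 - 2*l (V(l) = 2*(5 - l) = 10 - 2*l)
Y = -14534 (Y = 2*(-43*((10 - 2*0) + 159)) = 2*(-43*((10 + 0) + 159)) = 2*(-43*(10 + 159)) = 2*(-43*169) = 2*(-7267) = -14534)
(21*544)/Y = (21*544)/(-14534) = 11424*(-1/14534) = -5712/7267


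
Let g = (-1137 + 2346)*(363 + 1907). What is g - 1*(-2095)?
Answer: 2746525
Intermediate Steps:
g = 2744430 (g = 1209*2270 = 2744430)
g - 1*(-2095) = 2744430 - 1*(-2095) = 2744430 + 2095 = 2746525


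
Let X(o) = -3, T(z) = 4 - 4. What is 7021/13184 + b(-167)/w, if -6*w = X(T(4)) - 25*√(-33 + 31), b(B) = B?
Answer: -30791665/16598656 + 25050*I*√2/1259 ≈ -1.8551 + 28.138*I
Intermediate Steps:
T(z) = 0
w = ½ + 25*I*√2/6 (w = -(-3 - 25*√(-33 + 31))/6 = -(-3 - 25*I*√2)/6 = ½ + 25*I*√2/6 ≈ 0.5 + 5.8926*I)
7021/13184 + b(-167)/w = 7021/13184 - 167/(½ + 25*I*√2/6)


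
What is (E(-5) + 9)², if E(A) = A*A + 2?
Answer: 1296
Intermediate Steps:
E(A) = 2 + A² (E(A) = A² + 2 = 2 + A²)
(E(-5) + 9)² = ((2 + (-5)²) + 9)² = ((2 + 25) + 9)² = (27 + 9)² = 36² = 1296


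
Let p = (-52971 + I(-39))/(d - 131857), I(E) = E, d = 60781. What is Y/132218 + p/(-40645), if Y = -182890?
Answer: -8805916788233/6366041122606 ≈ -1.3833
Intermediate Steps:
p = 8835/11846 (p = (-52971 - 39)/(60781 - 131857) = -53010/(-71076) = -53010*(-1/71076) = 8835/11846 ≈ 0.74582)
Y/132218 + p/(-40645) = -182890/132218 + (8835/11846)/(-40645) = -182890*1/132218 + (8835/11846)*(-1/40645) = -91445/66109 - 1767/96296134 = -8805916788233/6366041122606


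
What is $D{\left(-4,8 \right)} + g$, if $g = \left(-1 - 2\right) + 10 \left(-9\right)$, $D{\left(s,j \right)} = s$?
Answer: $-97$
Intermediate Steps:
$g = -93$ ($g = -3 - 90 = -93$)
$D{\left(-4,8 \right)} + g = -4 - 93 = -97$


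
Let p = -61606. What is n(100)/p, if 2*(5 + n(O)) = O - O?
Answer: 5/61606 ≈ 8.1161e-5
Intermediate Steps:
n(O) = -5 (n(O) = -5 + (O - O)/2 = -5 + (1/2)*0 = -5 + 0 = -5)
n(100)/p = -5/(-61606) = -5*(-1/61606) = 5/61606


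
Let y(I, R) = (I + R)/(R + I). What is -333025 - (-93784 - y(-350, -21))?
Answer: -239240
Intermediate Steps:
y(I, R) = 1 (y(I, R) = (I + R)/(I + R) = 1)
-333025 - (-93784 - y(-350, -21)) = -333025 - (-93784 - 1*1) = -333025 - (-93784 - 1) = -333025 - 1*(-93785) = -333025 + 93785 = -239240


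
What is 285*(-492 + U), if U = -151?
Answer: -183255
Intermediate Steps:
285*(-492 + U) = 285*(-492 - 151) = 285*(-643) = -183255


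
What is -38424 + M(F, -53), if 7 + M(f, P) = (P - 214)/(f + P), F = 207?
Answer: -5918641/154 ≈ -38433.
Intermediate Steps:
M(f, P) = -7 + (-214 + P)/(P + f) (M(f, P) = -7 + (P - 214)/(f + P) = -7 + (-214 + P)/(P + f))
-38424 + M(F, -53) = -38424 + (-214 - 7*207 - 6*(-53))/(-53 + 207) = -38424 + (-214 - 1449 + 318)/154 = -38424 + (1/154)*(-1345) = -38424 - 1345/154 = -5918641/154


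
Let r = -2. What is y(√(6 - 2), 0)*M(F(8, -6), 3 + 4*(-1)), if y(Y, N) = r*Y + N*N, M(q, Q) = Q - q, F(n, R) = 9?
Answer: 40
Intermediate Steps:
y(Y, N) = N² - 2*Y (y(Y, N) = -2*Y + N*N = -2*Y + N² = N² - 2*Y)
y(√(6 - 2), 0)*M(F(8, -6), 3 + 4*(-1)) = (0² - 2*√(6 - 2))*((3 + 4*(-1)) - 1*9) = (0 - 2*√4)*((3 - 4) - 9) = (0 - 2*2)*(-1 - 9) = (0 - 4)*(-10) = -4*(-10) = 40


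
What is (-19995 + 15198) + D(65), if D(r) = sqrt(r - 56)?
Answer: -4794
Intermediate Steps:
D(r) = sqrt(-56 + r)
(-19995 + 15198) + D(65) = (-19995 + 15198) + sqrt(-56 + 65) = -4797 + sqrt(9) = -4797 + 3 = -4794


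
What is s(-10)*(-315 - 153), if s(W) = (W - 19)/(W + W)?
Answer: -3393/5 ≈ -678.60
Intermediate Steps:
s(W) = (-19 + W)/(2*W) (s(W) = (-19 + W)/((2*W)) = (-19 + W)*(1/(2*W)) = (-19 + W)/(2*W))
s(-10)*(-315 - 153) = ((1/2)*(-19 - 10)/(-10))*(-315 - 153) = ((1/2)*(-1/10)*(-29))*(-468) = (29/20)*(-468) = -3393/5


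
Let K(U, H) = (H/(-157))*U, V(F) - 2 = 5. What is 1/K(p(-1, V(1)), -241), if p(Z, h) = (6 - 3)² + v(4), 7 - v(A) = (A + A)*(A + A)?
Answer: -157/11568 ≈ -0.013572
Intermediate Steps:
v(A) = 7 - 4*A² (v(A) = 7 - (A + A)*(A + A) = 7 - 2*A*2*A = 7 - 4*A²)
V(F) = 7 (V(F) = 2 + 5 = 7)
p(Z, h) = -48 (p(Z, h) = (6 - 3)² + (7 - 4*4²) = 3² + (7 - 4*16) = 9 + (7 - 64) = 9 - 57 = -48)
K(U, H) = -H*U/157 (K(U, H) = (H*(-1/157))*U = (-H/157)*U = -H*U/157)
1/K(p(-1, V(1)), -241) = 1/(-1/157*(-241)*(-48)) = 1/(-11568/157) = -157/11568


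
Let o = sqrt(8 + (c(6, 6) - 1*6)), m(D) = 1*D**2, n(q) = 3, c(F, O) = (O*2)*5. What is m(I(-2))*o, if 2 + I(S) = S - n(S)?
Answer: 49*sqrt(62) ≈ 385.83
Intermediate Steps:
c(F, O) = 10*O (c(F, O) = (2*O)*5 = 10*O)
I(S) = -5 + S (I(S) = -2 + (S - 1*3) = -2 + (S - 3) = -2 + (-3 + S) = -5 + S)
m(D) = D**2
o = sqrt(62) (o = sqrt(8 + (10*6 - 1*6)) = sqrt(8 + (60 - 6)) = sqrt(8 + 54) = sqrt(62) ≈ 7.8740)
m(I(-2))*o = (-5 - 2)**2*sqrt(62) = (-7)**2*sqrt(62) = 49*sqrt(62)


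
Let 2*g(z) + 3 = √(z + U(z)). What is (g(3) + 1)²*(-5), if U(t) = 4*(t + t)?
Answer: -35 + 15*√3/2 ≈ -22.010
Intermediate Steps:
U(t) = 8*t (U(t) = 4*(2*t) = 8*t)
g(z) = -3/2 + 3*√z/2 (g(z) = -3/2 + √(z + 8*z)/2 = -3/2 + √(9*z)/2 = -3/2 + (3*√z)/2 = -3/2 + 3*√z/2)
(g(3) + 1)²*(-5) = ((-3/2 + 3*√3/2) + 1)²*(-5) = (-½ + 3*√3/2)²*(-5) = -5*(-½ + 3*√3/2)²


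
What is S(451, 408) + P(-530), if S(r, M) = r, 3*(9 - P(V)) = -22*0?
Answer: 460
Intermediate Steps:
P(V) = 9 (P(V) = 9 - (-22)*0/3 = 9 - ⅓*0 = 9 + 0 = 9)
S(451, 408) + P(-530) = 451 + 9 = 460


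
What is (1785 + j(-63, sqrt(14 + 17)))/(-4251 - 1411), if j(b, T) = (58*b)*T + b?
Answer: -861/2831 + 1827*sqrt(31)/2831 ≈ 3.2891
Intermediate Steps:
j(b, T) = b + 58*T*b (j(b, T) = 58*T*b + b = b + 58*T*b)
(1785 + j(-63, sqrt(14 + 17)))/(-4251 - 1411) = (1785 - 63*(1 + 58*sqrt(14 + 17)))/(-4251 - 1411) = (1785 - 63*(1 + 58*sqrt(31)))/(-5662) = (1785 + (-63 - 3654*sqrt(31)))*(-1/5662) = (1722 - 3654*sqrt(31))*(-1/5662) = -861/2831 + 1827*sqrt(31)/2831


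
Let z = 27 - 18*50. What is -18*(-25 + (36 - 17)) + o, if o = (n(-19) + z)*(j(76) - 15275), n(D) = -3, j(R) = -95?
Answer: 13464228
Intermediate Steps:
z = -873 (z = 27 - 900 = -873)
o = 13464120 (o = (-3 - 873)*(-95 - 15275) = -876*(-15370) = 13464120)
-18*(-25 + (36 - 17)) + o = -18*(-25 + (36 - 17)) + 13464120 = -18*(-25 + 19) + 13464120 = -18*(-6) + 13464120 = 108 + 13464120 = 13464228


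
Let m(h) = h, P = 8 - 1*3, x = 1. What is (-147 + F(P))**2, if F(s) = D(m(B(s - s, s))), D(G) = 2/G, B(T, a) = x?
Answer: 21025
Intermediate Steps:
B(T, a) = 1
P = 5 (P = 8 - 3 = 5)
F(s) = 2 (F(s) = 2/1 = 2*1 = 2)
(-147 + F(P))**2 = (-147 + 2)**2 = (-145)**2 = 21025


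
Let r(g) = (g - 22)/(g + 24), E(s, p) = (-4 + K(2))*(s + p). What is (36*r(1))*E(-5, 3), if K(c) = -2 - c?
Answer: -12096/25 ≈ -483.84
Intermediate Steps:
E(s, p) = -8*p - 8*s (E(s, p) = (-4 + (-2 - 1*2))*(s + p) = (-4 + (-2 - 2))*(p + s) = (-4 - 4)*(p + s) = -8*(p + s) = -8*p - 8*s)
r(g) = (-22 + g)/(24 + g)
(36*r(1))*E(-5, 3) = (36*((-22 + 1)/(24 + 1)))*(-8*3 - 8*(-5)) = (36*(-21/25))*(-24 + 40) = (36*((1/25)*(-21)))*16 = (36*(-21/25))*16 = -756/25*16 = -12096/25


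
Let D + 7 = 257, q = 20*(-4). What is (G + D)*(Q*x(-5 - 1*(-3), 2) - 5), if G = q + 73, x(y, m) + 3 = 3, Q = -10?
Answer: -1215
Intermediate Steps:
q = -80
x(y, m) = 0 (x(y, m) = -3 + 3 = 0)
D = 250 (D = -7 + 257 = 250)
G = -7 (G = -80 + 73 = -7)
(G + D)*(Q*x(-5 - 1*(-3), 2) - 5) = (-7 + 250)*(-10*0 - 5) = 243*(0 - 5) = 243*(-5) = -1215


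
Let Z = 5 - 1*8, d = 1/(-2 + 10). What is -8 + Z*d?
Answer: -67/8 ≈ -8.3750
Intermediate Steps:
d = ⅛ (d = 1/8 = ⅛ ≈ 0.12500)
Z = -3 (Z = 5 - 8 = -3)
-8 + Z*d = -8 - 3*⅛ = -8 - 3/8 = -67/8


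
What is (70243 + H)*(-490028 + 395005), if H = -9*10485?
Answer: 2292144806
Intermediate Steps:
H = -94365
(70243 + H)*(-490028 + 395005) = (70243 - 94365)*(-490028 + 395005) = -24122*(-95023) = 2292144806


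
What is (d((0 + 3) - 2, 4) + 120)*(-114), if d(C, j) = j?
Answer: -14136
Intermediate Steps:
(d((0 + 3) - 2, 4) + 120)*(-114) = (4 + 120)*(-114) = 124*(-114) = -14136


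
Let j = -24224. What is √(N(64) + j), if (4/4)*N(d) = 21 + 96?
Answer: I*√24107 ≈ 155.26*I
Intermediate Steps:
N(d) = 117 (N(d) = 21 + 96 = 117)
√(N(64) + j) = √(117 - 24224) = √(-24107) = I*√24107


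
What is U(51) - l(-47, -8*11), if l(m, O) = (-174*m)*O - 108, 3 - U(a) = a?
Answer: 719724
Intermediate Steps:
U(a) = 3 - a
l(m, O) = -108 - 174*O*m (l(m, O) = -174*O*m - 108 = -108 - 174*O*m)
U(51) - l(-47, -8*11) = (3 - 1*51) - (-108 - 174*(-8*11)*(-47)) = (3 - 51) - (-108 - 174*(-88)*(-47)) = -48 - (-108 - 719664) = -48 - 1*(-719772) = -48 + 719772 = 719724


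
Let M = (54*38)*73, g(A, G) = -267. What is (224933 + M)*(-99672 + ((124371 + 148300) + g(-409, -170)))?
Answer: 64727689628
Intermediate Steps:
M = 149796 (M = 2052*73 = 149796)
(224933 + M)*(-99672 + ((124371 + 148300) + g(-409, -170))) = (224933 + 149796)*(-99672 + ((124371 + 148300) - 267)) = 374729*(-99672 + (272671 - 267)) = 374729*(-99672 + 272404) = 374729*172732 = 64727689628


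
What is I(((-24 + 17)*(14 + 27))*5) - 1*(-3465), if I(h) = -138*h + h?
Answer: 200060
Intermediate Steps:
I(h) = -137*h
I(((-24 + 17)*(14 + 27))*5) - 1*(-3465) = -137*(-24 + 17)*(14 + 27)*5 - 1*(-3465) = -137*(-7*41)*5 + 3465 = -(-39319)*5 + 3465 = -137*(-1435) + 3465 = 196595 + 3465 = 200060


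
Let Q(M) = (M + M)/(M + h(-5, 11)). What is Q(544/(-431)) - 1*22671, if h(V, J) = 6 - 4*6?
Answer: -94106777/4151 ≈ -22671.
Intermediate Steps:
h(V, J) = -18 (h(V, J) = 6 - 24 = -18)
Q(M) = 2*M/(-18 + M) (Q(M) = (M + M)/(M - 18) = (2*M)/(-18 + M) = 2*M/(-18 + M))
Q(544/(-431)) - 1*22671 = 2*(544/(-431))/(-18 + 544/(-431)) - 1*22671 = 2*(544*(-1/431))/(-18 + 544*(-1/431)) - 22671 = 2*(-544/431)/(-18 - 544/431) - 22671 = 2*(-544/431)/(-8302/431) - 22671 = 2*(-544/431)*(-431/8302) - 22671 = 544/4151 - 22671 = -94106777/4151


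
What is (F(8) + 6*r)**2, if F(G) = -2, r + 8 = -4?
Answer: 5476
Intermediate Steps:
r = -12 (r = -8 - 4 = -12)
(F(8) + 6*r)**2 = (-2 + 6*(-12))**2 = (-2 - 72)**2 = (-74)**2 = 5476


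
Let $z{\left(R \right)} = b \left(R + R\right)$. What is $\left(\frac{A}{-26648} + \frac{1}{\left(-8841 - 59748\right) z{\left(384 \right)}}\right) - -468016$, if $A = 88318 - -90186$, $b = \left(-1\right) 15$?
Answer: $\frac{1231788279225453571}{2631973927680} \approx 4.6801 \cdot 10^{5}$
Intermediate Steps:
$b = -15$
$z{\left(R \right)} = - 30 R$ ($z{\left(R \right)} = - 15 \left(R + R\right) = - 15 \cdot 2 R = - 30 R$)
$A = 178504$ ($A = 88318 + 90186 = 178504$)
$\left(\frac{A}{-26648} + \frac{1}{\left(-8841 - 59748\right) z{\left(384 \right)}}\right) - -468016 = \left(\frac{178504}{-26648} + \frac{1}{\left(-8841 - 59748\right) \left(\left(-30\right) 384\right)}\right) - -468016 = \left(178504 \left(- \frac{1}{26648}\right) + \frac{1}{\left(-68589\right) \left(-11520\right)}\right) + 468016 = \left(- \frac{22313}{3331} - - \frac{1}{790145280}\right) + 468016 = \left(- \frac{22313}{3331} + \frac{1}{790145280}\right) + 468016 = - \frac{17630511629309}{2631973927680} + 468016 = \frac{1231788279225453571}{2631973927680}$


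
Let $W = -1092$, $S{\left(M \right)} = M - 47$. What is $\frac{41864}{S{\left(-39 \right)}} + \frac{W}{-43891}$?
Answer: $- \frac{918679456}{1887313} \approx -486.77$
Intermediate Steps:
$S{\left(M \right)} = -47 + M$
$\frac{41864}{S{\left(-39 \right)}} + \frac{W}{-43891} = \frac{41864}{-47 - 39} - \frac{1092}{-43891} = \frac{41864}{-86} - - \frac{1092}{43891} = 41864 \left(- \frac{1}{86}\right) + \frac{1092}{43891} = - \frac{20932}{43} + \frac{1092}{43891} = - \frac{918679456}{1887313}$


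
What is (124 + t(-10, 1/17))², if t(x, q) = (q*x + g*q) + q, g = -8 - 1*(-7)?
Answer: 4401604/289 ≈ 15230.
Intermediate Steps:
g = -1 (g = -8 + 7 = -1)
t(x, q) = q*x (t(x, q) = (q*x - q) + q = (-q + q*x) + q = q*x)
(124 + t(-10, 1/17))² = (124 - 10/17)² = (2098/17)² = 4401604/289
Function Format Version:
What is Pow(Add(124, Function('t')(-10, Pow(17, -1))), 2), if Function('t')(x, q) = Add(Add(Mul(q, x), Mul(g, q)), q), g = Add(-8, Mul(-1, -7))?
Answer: Rational(4401604, 289) ≈ 15230.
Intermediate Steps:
g = -1 (g = Add(-8, 7) = -1)
Function('t')(x, q) = Mul(q, x) (Function('t')(x, q) = Add(Add(Mul(q, x), Mul(-1, q)), q) = Add(Add(Mul(-1, q), Mul(q, x)), q) = Mul(q, x))
Pow(Add(124, Function('t')(-10, Pow(17, -1))), 2) = Pow(Add(124, Mul(Pow(17, -1), -10)), 2) = Pow(Add(124, Mul(Rational(1, 17), -10)), 2) = Pow(Add(124, Rational(-10, 17)), 2) = Pow(Rational(2098, 17), 2) = Rational(4401604, 289)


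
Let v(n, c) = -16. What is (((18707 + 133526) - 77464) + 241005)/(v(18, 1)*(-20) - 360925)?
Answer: -315774/360605 ≈ -0.87568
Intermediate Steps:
(((18707 + 133526) - 77464) + 241005)/(v(18, 1)*(-20) - 360925) = (((18707 + 133526) - 77464) + 241005)/(-16*(-20) - 360925) = ((152233 - 77464) + 241005)/(320 - 360925) = (74769 + 241005)/(-360605) = 315774*(-1/360605) = -315774/360605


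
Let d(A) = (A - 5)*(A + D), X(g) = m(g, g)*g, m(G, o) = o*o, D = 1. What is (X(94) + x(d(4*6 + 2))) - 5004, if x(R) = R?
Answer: 826147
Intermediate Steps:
m(G, o) = o²
X(g) = g³ (X(g) = g²*g = g³)
d(A) = (1 + A)*(-5 + A) (d(A) = (A - 5)*(A + 1) = (-5 + A)*(1 + A) = (1 + A)*(-5 + A))
(X(94) + x(d(4*6 + 2))) - 5004 = (94³ + (-5 + (4*6 + 2)² - 4*(4*6 + 2))) - 5004 = (830584 + (-5 + (24 + 2)² - 4*(24 + 2))) - 5004 = (830584 + (-5 + 26² - 4*26)) - 5004 = (830584 + (-5 + 676 - 104)) - 5004 = (830584 + 567) - 5004 = 831151 - 5004 = 826147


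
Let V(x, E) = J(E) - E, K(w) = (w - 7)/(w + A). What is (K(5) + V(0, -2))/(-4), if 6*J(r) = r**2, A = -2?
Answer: -1/2 ≈ -0.50000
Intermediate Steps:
J(r) = r**2/6
K(w) = (-7 + w)/(-2 + w) (K(w) = (w - 7)/(w - 2) = (-7 + w)/(-2 + w))
V(x, E) = -E + E**2/6 (V(x, E) = E**2/6 - E = -E + E**2/6)
(K(5) + V(0, -2))/(-4) = ((-7 + 5)/(-2 + 5) + (1/6)*(-2)*(-6 - 2))/(-4) = -(-2/3 + (1/6)*(-2)*(-8))/4 = -((1/3)*(-2) + 8/3)/4 = -(-2/3 + 8/3)/4 = -1/4*2 = -1/2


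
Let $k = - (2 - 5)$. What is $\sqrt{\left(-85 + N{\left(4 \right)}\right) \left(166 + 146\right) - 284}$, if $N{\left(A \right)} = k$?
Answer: $2 i \sqrt{6467} \approx 160.84 i$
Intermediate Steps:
$k = 3$ ($k = - (2 - 5) = \left(-1\right) \left(-3\right) = 3$)
$N{\left(A \right)} = 3$
$\sqrt{\left(-85 + N{\left(4 \right)}\right) \left(166 + 146\right) - 284} = \sqrt{\left(-85 + 3\right) \left(166 + 146\right) - 284} = \sqrt{\left(-82\right) 312 - 284} = \sqrt{-25584 - 284} = \sqrt{-25868} = 2 i \sqrt{6467}$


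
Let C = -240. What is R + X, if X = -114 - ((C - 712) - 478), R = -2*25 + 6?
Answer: 1272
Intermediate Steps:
R = -44 (R = -50 + 6 = -44)
X = 1316 (X = -114 - ((-240 - 712) - 478) = -114 - (-952 - 478) = -114 - 1*(-1430) = -114 + 1430 = 1316)
R + X = -44 + 1316 = 1272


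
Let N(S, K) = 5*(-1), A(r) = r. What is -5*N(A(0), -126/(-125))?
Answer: 25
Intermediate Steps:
N(S, K) = -5
-5*N(A(0), -126/(-125)) = -5*(-5) = 25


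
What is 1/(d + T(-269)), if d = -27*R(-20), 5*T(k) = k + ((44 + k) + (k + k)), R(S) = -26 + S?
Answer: 5/5178 ≈ 0.00096562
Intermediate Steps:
T(k) = 44/5 + 4*k/5 (T(k) = (k + ((44 + k) + (k + k)))/5 = (k + ((44 + k) + 2*k))/5 = (k + (44 + 3*k))/5 = (44 + 4*k)/5 = 44/5 + 4*k/5)
d = 1242 (d = -27*(-26 - 20) = -27*(-46) = 1242)
1/(d + T(-269)) = 1/(1242 + (44/5 + (4/5)*(-269))) = 1/(1242 + (44/5 - 1076/5)) = 1/(1242 - 1032/5) = 1/(5178/5) = 5/5178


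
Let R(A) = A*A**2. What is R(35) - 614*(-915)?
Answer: 604685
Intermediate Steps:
R(A) = A**3
R(35) - 614*(-915) = 35**3 - 614*(-915) = 42875 + 561810 = 604685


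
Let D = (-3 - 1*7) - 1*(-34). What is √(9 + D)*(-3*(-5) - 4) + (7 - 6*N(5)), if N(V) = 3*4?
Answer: -65 + 11*√33 ≈ -1.8098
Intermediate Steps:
N(V) = 12
D = 24 (D = (-3 - 7) + 34 = -10 + 34 = 24)
√(9 + D)*(-3*(-5) - 4) + (7 - 6*N(5)) = √(9 + 24)*(-3*(-5) - 4) + (7 - 6*12) = √33*(15 - 4) + (7 - 72) = √33*11 - 65 = 11*√33 - 65 = -65 + 11*√33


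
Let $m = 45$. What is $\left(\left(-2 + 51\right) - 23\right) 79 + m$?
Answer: $2099$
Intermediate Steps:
$\left(\left(-2 + 51\right) - 23\right) 79 + m = \left(\left(-2 + 51\right) - 23\right) 79 + 45 = \left(49 - 23\right) 79 + 45 = 26 \cdot 79 + 45 = 2054 + 45 = 2099$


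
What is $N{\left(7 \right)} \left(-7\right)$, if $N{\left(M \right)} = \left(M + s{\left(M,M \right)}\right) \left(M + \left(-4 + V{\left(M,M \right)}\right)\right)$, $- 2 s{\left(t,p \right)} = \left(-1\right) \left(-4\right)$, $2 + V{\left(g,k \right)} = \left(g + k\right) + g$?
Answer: $-770$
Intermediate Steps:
$V{\left(g,k \right)} = -2 + k + 2 g$ ($V{\left(g,k \right)} = -2 + \left(\left(g + k\right) + g\right) = -2 + \left(k + 2 g\right) = -2 + k + 2 g$)
$s{\left(t,p \right)} = -2$ ($s{\left(t,p \right)} = - \frac{\left(-1\right) \left(-4\right)}{2} = \left(- \frac{1}{2}\right) 4 = -2$)
$N{\left(M \right)} = \left(-6 + 4 M\right) \left(-2 + M\right)$ ($N{\left(M \right)} = \left(M - 2\right) \left(M + \left(-4 + \left(-2 + M + 2 M\right)\right)\right) = \left(-2 + M\right) \left(M + \left(-4 + \left(-2 + 3 M\right)\right)\right) = \left(-2 + M\right) \left(M + \left(-6 + 3 M\right)\right) = \left(-2 + M\right) \left(-6 + 4 M\right) = \left(-6 + 4 M\right) \left(-2 + M\right)$)
$N{\left(7 \right)} \left(-7\right) = \left(12 - 98 + 4 \cdot 7^{2}\right) \left(-7\right) = \left(12 - 98 + 4 \cdot 49\right) \left(-7\right) = \left(12 - 98 + 196\right) \left(-7\right) = 110 \left(-7\right) = -770$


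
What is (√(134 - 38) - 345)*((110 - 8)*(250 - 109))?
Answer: -4961790 + 57528*√6 ≈ -4.8209e+6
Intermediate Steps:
(√(134 - 38) - 345)*((110 - 8)*(250 - 109)) = (√96 - 345)*(102*141) = (4*√6 - 345)*14382 = (-345 + 4*√6)*14382 = -4961790 + 57528*√6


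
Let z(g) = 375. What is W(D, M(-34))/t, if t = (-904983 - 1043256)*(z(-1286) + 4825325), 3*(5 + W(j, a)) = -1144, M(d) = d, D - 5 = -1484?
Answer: 1159/28204850826900 ≈ 4.1092e-11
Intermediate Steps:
D = -1479 (D = 5 - 1484 = -1479)
W(j, a) = -1159/3 (W(j, a) = -5 + (1/3)*(-1144) = -5 - 1144/3 = -1159/3)
t = -9401616942300 (t = (-904983 - 1043256)*(375 + 4825325) = -1948239*4825700 = -9401616942300)
W(D, M(-34))/t = -1159/3/(-9401616942300) = -1159/3*(-1/9401616942300) = 1159/28204850826900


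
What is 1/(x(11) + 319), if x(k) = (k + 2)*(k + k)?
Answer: 1/605 ≈ 0.0016529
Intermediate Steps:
x(k) = 2*k*(2 + k) (x(k) = (2 + k)*(2*k) = 2*k*(2 + k))
1/(x(11) + 319) = 1/(2*11*(2 + 11) + 319) = 1/(2*11*13 + 319) = 1/(286 + 319) = 1/605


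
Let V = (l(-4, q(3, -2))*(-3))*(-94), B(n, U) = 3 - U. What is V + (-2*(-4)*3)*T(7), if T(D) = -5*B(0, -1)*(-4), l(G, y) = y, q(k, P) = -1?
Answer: 1638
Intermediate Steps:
T(D) = 80 (T(D) = -5*(3 - 1*(-1))*(-4) = -5*(3 + 1)*(-4) = -5*4*(-4) = -20*(-4) = 80)
V = -282 (V = -1*(-3)*(-94) = 3*(-94) = -282)
V + (-2*(-4)*3)*T(7) = -282 + (-2*(-4)*3)*80 = -282 + (8*3)*80 = -282 + 24*80 = -282 + 1920 = 1638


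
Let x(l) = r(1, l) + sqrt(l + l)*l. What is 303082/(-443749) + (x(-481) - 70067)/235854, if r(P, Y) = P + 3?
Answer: -102573488215/104659976646 - 481*I*sqrt(962)/235854 ≈ -0.98006 - 0.063254*I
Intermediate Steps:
r(P, Y) = 3 + P
x(l) = 4 + sqrt(2)*l**(3/2) (x(l) = (3 + 1) + sqrt(l + l)*l = 4 + sqrt(2*l)*l = 4 + (sqrt(2)*sqrt(l))*l = 4 + sqrt(2)*l**(3/2))
303082/(-443749) + (x(-481) - 70067)/235854 = 303082/(-443749) + ((4 + sqrt(2)*(-481)**(3/2)) - 70067)/235854 = 303082*(-1/443749) + ((4 + sqrt(2)*(-481*I*sqrt(481))) - 70067)*(1/235854) = -303082/443749 + ((4 - 481*I*sqrt(962)) - 70067)*(1/235854) = -303082/443749 + (-70063 - 481*I*sqrt(962))*(1/235854) = -303082/443749 + (-70063/235854 - 481*I*sqrt(962)/235854) = -102573488215/104659976646 - 481*I*sqrt(962)/235854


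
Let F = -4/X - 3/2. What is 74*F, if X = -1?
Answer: 185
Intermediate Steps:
F = 5/2 (F = -4/(-1) - 3/2 = -4*(-1) - 3*½ = 4 - 3/2 = 5/2 ≈ 2.5000)
74*F = 74*(5/2) = 185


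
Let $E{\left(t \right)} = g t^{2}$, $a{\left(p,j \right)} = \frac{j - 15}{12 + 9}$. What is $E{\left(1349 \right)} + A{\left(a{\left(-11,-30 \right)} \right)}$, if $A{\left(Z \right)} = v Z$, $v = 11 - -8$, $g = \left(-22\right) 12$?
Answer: $- \frac{3362992533}{7} \approx -4.8043 \cdot 10^{8}$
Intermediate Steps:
$a{\left(p,j \right)} = - \frac{5}{7} + \frac{j}{21}$ ($a{\left(p,j \right)} = \frac{-15 + j}{21} = \left(-15 + j\right) \frac{1}{21} = - \frac{5}{7} + \frac{j}{21}$)
$g = -264$
$v = 19$ ($v = 11 + 8 = 19$)
$A{\left(Z \right)} = 19 Z$
$E{\left(t \right)} = - 264 t^{2}$
$E{\left(1349 \right)} + A{\left(a{\left(-11,-30 \right)} \right)} = - 264 \cdot 1349^{2} + 19 \left(- \frac{5}{7} + \frac{1}{21} \left(-30\right)\right) = \left(-264\right) 1819801 + 19 \left(- \frac{5}{7} - \frac{10}{7}\right) = -480427464 + 19 \left(- \frac{15}{7}\right) = -480427464 - \frac{285}{7} = - \frac{3362992533}{7}$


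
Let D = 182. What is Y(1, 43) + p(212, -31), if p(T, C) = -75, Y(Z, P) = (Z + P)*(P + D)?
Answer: 9825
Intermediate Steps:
Y(Z, P) = (182 + P)*(P + Z) (Y(Z, P) = (Z + P)*(P + 182) = (P + Z)*(182 + P) = (182 + P)*(P + Z))
Y(1, 43) + p(212, -31) = (43² + 182*43 + 182*1 + 43*1) - 75 = (1849 + 7826 + 182 + 43) - 75 = 9900 - 75 = 9825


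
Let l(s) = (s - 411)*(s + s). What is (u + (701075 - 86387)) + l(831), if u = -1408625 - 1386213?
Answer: -1482110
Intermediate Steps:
l(s) = 2*s*(-411 + s) (l(s) = (-411 + s)*(2*s) = 2*s*(-411 + s))
u = -2794838
(u + (701075 - 86387)) + l(831) = (-2794838 + (701075 - 86387)) + 2*831*(-411 + 831) = (-2794838 + 614688) + 2*831*420 = -2180150 + 698040 = -1482110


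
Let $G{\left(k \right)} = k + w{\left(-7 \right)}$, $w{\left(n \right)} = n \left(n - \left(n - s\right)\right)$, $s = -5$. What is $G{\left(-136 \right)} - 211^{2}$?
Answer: $-44622$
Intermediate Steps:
$w{\left(n \right)} = - 5 n$ ($w{\left(n \right)} = n \left(n - \left(5 + n\right)\right) = n \left(-5\right) = - 5 n$)
$G{\left(k \right)} = 35 + k$ ($G{\left(k \right)} = k - -35 = k + 35 = 35 + k$)
$G{\left(-136 \right)} - 211^{2} = \left(35 - 136\right) - 211^{2} = -101 - 44521 = -44622$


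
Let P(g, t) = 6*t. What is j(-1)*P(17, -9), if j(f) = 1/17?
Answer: -54/17 ≈ -3.1765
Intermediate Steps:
j(f) = 1/17
j(-1)*P(17, -9) = (6*(-9))/17 = (1/17)*(-54) = -54/17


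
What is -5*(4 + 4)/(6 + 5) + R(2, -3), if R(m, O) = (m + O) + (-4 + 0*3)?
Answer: -95/11 ≈ -8.6364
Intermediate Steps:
R(m, O) = -4 + O + m (R(m, O) = (O + m) + (-4 + 0) = (O + m) - 4 = -4 + O + m)
-5*(4 + 4)/(6 + 5) + R(2, -3) = -5*(4 + 4)/(6 + 5) + (-4 - 3 + 2) = -40/11 - 5 = -95/11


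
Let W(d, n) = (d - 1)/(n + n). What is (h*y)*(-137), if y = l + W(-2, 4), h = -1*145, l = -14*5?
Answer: -11183995/8 ≈ -1.3980e+6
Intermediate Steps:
l = -70
W(d, n) = (-1 + d)/(2*n) (W(d, n) = (-1 + d)/((2*n)) = (-1 + d)*(1/(2*n)) = (-1 + d)/(2*n))
h = -145
y = -563/8 (y = -70 + (½)*(-1 - 2)/4 = -70 + (½)*(¼)*(-3) = -70 - 3/8 = -563/8 ≈ -70.375)
(h*y)*(-137) = -145*(-563/8)*(-137) = (81635/8)*(-137) = -11183995/8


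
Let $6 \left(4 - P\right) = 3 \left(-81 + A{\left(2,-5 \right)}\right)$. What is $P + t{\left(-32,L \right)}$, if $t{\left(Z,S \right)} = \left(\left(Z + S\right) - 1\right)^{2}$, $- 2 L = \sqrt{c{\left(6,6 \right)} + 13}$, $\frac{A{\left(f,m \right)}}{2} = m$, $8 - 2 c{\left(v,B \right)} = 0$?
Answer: $\frac{4571}{4} + 33 \sqrt{17} \approx 1278.8$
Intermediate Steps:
$c{\left(v,B \right)} = 4$ ($c{\left(v,B \right)} = 4 - 0 = 4 + 0 = 4$)
$A{\left(f,m \right)} = 2 m$
$L = - \frac{\sqrt{17}}{2}$ ($L = - \frac{\sqrt{4 + 13}}{2} = - \frac{\sqrt{17}}{2} \approx -2.0616$)
$t{\left(Z,S \right)} = \left(-1 + S + Z\right)^{2}$ ($t{\left(Z,S \right)} = \left(\left(S + Z\right) - 1\right)^{2} = \left(-1 + S + Z\right)^{2}$)
$P = \frac{99}{2}$ ($P = 4 - \frac{3 \left(-81 + 2 \left(-5\right)\right)}{6} = 4 - \frac{3 \left(-81 - 10\right)}{6} = 4 - \frac{3 \left(-91\right)}{6} = 4 - - \frac{91}{2} = 4 + \frac{91}{2} = \frac{99}{2} \approx 49.5$)
$P + t{\left(-32,L \right)} = \frac{99}{2} + \left(-1 - \frac{\sqrt{17}}{2} - 32\right)^{2} = \frac{99}{2} + \left(-33 - \frac{\sqrt{17}}{2}\right)^{2}$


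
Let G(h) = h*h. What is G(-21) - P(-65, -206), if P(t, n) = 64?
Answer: 377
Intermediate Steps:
G(h) = h²
G(-21) - P(-65, -206) = (-21)² - 1*64 = 441 - 64 = 377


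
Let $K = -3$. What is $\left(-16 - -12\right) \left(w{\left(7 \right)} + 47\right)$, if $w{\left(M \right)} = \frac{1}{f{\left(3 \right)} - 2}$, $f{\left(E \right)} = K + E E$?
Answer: $-189$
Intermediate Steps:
$f{\left(E \right)} = -3 + E^{2}$ ($f{\left(E \right)} = -3 + E E = -3 + E^{2}$)
$w{\left(M \right)} = \frac{1}{4}$ ($w{\left(M \right)} = \frac{1}{\left(-3 + 3^{2}\right) - 2} = \frac{1}{\left(-3 + 9\right) - 2} = \frac{1}{6 - 2} = \frac{1}{4}$)
$\left(-16 - -12\right) \left(w{\left(7 \right)} + 47\right) = \left(-16 - -12\right) \left(\frac{1}{4} + 47\right) = \left(-16 + 12\right) \frac{189}{4} = \left(-4\right) \frac{189}{4} = -189$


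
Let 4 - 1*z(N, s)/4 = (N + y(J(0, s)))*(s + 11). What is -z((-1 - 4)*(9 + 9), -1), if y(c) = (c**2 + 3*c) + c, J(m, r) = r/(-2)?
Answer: -3526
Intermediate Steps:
J(m, r) = -r/2 (J(m, r) = r*(-1/2) = -r/2)
y(c) = c**2 + 4*c
z(N, s) = 16 - 4*(11 + s)*(N - s*(4 - s/2)/2) (z(N, s) = 16 - 4*(N + (-s/2)*(4 - s/2))*(s + 11) = 16 - 4*(N - s*(4 - s/2)/2)*(11 + s) = 16 - 4*(11 + s)*(N - s*(4 - s/2)/2))
-z((-1 - 4)*(9 + 9), -1) = -(16 - 1*(-1)**3 - 44*(-1 - 4)*(9 + 9) - 3*(-1)**2 + 88*(-1) - 4*(-1 - 4)*(9 + 9)*(-1)) = -(16 - 1*(-1) - (-220)*18 - 3*1 - 88 - 4*(-5*18)*(-1)) = -(16 + 1 - 44*(-90) - 3 - 88 - 4*(-90)*(-1)) = -(16 + 1 + 3960 - 3 - 88 - 360) = -1*3526 = -3526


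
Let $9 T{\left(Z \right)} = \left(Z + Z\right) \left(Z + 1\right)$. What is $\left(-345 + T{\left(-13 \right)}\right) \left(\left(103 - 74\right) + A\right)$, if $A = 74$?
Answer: $- \frac{95893}{3} \approx -31964.0$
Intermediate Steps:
$T{\left(Z \right)} = \frac{2 Z \left(1 + Z\right)}{9}$ ($T{\left(Z \right)} = \frac{\left(Z + Z\right) \left(Z + 1\right)}{9} = \frac{2 Z \left(1 + Z\right)}{9}$)
$\left(-345 + T{\left(-13 \right)}\right) \left(\left(103 - 74\right) + A\right) = \left(-345 + \frac{2}{9} \left(-13\right) \left(1 - 13\right)\right) \left(\left(103 - 74\right) + 74\right) = \left(-345 + \frac{2}{9} \left(-13\right) \left(-12\right)\right) \left(29 + 74\right) = \left(-345 + \frac{104}{3}\right) 103 = \left(- \frac{931}{3}\right) 103 = - \frac{95893}{3}$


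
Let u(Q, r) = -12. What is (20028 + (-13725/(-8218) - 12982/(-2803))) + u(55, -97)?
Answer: 461214798115/23035054 ≈ 20022.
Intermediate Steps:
(20028 + (-13725/(-8218) - 12982/(-2803))) + u(55, -97) = (20028 + (-13725/(-8218) - 12982/(-2803))) - 12 = (20028 + (-13725*(-1/8218) - 12982*(-1/2803))) - 12 = (20028 + (13725/8218 + 12982/2803)) - 12 = (20028 + 145157251/23035054) - 12 = 461491218763/23035054 - 12 = 461214798115/23035054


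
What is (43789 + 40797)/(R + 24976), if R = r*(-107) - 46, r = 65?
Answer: 84586/17975 ≈ 4.7058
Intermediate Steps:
R = -7001 (R = 65*(-107) - 46 = -6955 - 46 = -7001)
(43789 + 40797)/(R + 24976) = (43789 + 40797)/(-7001 + 24976) = 84586/17975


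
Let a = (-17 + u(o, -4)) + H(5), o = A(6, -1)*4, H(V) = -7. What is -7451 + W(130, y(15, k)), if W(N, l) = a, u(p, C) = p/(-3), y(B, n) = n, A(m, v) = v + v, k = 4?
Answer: -22417/3 ≈ -7472.3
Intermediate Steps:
A(m, v) = 2*v
o = -8 (o = (2*(-1))*4 = -2*4 = -8)
u(p, C) = -p/3 (u(p, C) = p*(-1/3) = -p/3)
a = -64/3 (a = (-17 - 1/3*(-8)) - 7 = (-17 + 8/3) - 7 = -43/3 - 7 = -64/3 ≈ -21.333)
W(N, l) = -64/3
-7451 + W(130, y(15, k)) = -7451 - 64/3 = -22417/3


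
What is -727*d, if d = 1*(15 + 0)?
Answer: -10905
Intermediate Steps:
d = 15 (d = 1*15 = 15)
-727*d = -727*15 = -10905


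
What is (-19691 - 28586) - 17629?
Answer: -65906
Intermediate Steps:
(-19691 - 28586) - 17629 = -48277 - 17629 = -65906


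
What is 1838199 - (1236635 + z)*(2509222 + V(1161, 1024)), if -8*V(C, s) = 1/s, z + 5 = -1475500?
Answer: 2455059240181109/4096 ≈ 5.9938e+11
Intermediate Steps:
z = -1475505 (z = -5 - 1475500 = -1475505)
V(C, s) = -1/(8*s)
1838199 - (1236635 + z)*(2509222 + V(1161, 1024)) = 1838199 - (1236635 - 1475505)*(2509222 - 1/8/1024) = 1838199 - (-238870)*(2509222 - 1/8*1/1024) = 1838199 - (-238870)*(2509222 - 1/8192) = 1838199 - (-238870)*20555546623/8192 = 1838199 - 1*(-2455051710918005/4096) = 1838199 + 2455051710918005/4096 = 2455059240181109/4096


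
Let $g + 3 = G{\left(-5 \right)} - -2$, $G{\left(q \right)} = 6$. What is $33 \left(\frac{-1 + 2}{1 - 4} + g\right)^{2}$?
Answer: $\frac{2156}{3} \approx 718.67$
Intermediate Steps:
$g = 5$ ($g = -3 + \left(6 - -2\right) = -3 + \left(6 + 2\right) = -3 + 8 = 5$)
$33 \left(\frac{-1 + 2}{1 - 4} + g\right)^{2} = 33 \left(\frac{-1 + 2}{1 - 4} + 5\right)^{2} = 33 \left(1 \frac{1}{-3} + 5\right)^{2} = 33 \left(1 \left(- \frac{1}{3}\right) + 5\right)^{2} = 33 \left(- \frac{1}{3} + 5\right)^{2} = 33 \left(\frac{14}{3}\right)^{2} = 33 \cdot \frac{196}{9} = \frac{2156}{3}$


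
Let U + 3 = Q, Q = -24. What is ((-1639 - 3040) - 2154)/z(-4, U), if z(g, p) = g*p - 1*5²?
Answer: -6833/83 ≈ -82.325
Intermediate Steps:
U = -27 (U = -3 - 24 = -27)
z(g, p) = -25 + g*p (z(g, p) = g*p - 1*25 = g*p - 25 = -25 + g*p)
((-1639 - 3040) - 2154)/z(-4, U) = ((-1639 - 3040) - 2154)/(-25 - 4*(-27)) = (-4679 - 2154)/(-25 + 108) = -6833/83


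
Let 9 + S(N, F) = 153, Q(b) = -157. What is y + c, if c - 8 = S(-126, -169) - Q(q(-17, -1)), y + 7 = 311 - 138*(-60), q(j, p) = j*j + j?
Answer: 8893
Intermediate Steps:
q(j, p) = j + j**2 (q(j, p) = j**2 + j = j + j**2)
S(N, F) = 144 (S(N, F) = -9 + 153 = 144)
y = 8584 (y = -7 + (311 - 138*(-60)) = -7 + (311 + 8280) = -7 + 8591 = 8584)
c = 309 (c = 8 + (144 - 1*(-157)) = 8 + (144 + 157) = 8 + 301 = 309)
y + c = 8584 + 309 = 8893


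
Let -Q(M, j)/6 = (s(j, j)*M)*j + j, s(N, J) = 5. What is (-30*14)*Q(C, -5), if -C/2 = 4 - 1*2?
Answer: 239400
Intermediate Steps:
C = -4 (C = -2*(4 - 1*2) = -2*(4 - 2) = -2*2 = -4)
Q(M, j) = -6*j - 30*M*j (Q(M, j) = -6*((5*M)*j + j) = -6*(5*M*j + j) = -6*(j + 5*M*j) = -6*j - 30*M*j)
(-30*14)*Q(C, -5) = (-30*14)*(-6*(-5)*(1 + 5*(-4))) = -(-2520)*(-5)*(1 - 20) = -(-2520)*(-5)*(-19) = -420*(-570) = 239400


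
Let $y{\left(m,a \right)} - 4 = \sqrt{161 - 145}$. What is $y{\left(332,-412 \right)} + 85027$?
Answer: $85035$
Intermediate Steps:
$y{\left(m,a \right)} = 8$ ($y{\left(m,a \right)} = 4 + \sqrt{161 - 145} = 4 + \sqrt{16} = 4 + 4 = 8$)
$y{\left(332,-412 \right)} + 85027 = 8 + 85027 = 85035$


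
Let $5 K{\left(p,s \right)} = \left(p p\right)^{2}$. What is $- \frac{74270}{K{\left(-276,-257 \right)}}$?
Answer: $- \frac{185675}{2901391488} \approx -6.3995 \cdot 10^{-5}$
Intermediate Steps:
$K{\left(p,s \right)} = \frac{p^{4}}{5}$ ($K{\left(p,s \right)} = \frac{\left(p p\right)^{2}}{5} = \frac{\left(p^{2}\right)^{2}}{5} = \frac{p^{4}}{5}$)
$- \frac{74270}{K{\left(-276,-257 \right)}} = - \frac{74270}{\frac{1}{5} \left(-276\right)^{4}} = - \frac{74270}{\frac{1}{5} \cdot 5802782976} = - \frac{74270}{\frac{5802782976}{5}} = \left(-74270\right) \frac{5}{5802782976} = - \frac{185675}{2901391488}$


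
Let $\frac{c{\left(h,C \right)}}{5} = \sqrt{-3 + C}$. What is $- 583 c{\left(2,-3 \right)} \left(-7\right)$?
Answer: $20405 i \sqrt{6} \approx 49982.0 i$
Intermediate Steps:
$c{\left(h,C \right)} = 5 \sqrt{-3 + C}$
$- 583 c{\left(2,-3 \right)} \left(-7\right) = - 583 \cdot 5 \sqrt{-3 - 3} \left(-7\right) = - 583 \cdot 5 \sqrt{-6} \left(-7\right) = - 583 \cdot 5 i \sqrt{6} \left(-7\right) = - 2915 i \sqrt{6} \left(-7\right) = 20405 i \sqrt{6}$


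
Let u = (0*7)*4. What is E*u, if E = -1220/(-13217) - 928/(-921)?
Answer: 0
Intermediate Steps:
E = 13388996/12172857 (E = -1220*(-1/13217) - 928*(-1/921) = 1220/13217 + 928/921 = 13388996/12172857 ≈ 1.0999)
u = 0 (u = 0*4 = 0)
E*u = (13388996/12172857)*0 = 0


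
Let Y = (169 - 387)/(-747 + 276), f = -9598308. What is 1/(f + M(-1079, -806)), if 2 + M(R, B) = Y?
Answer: -471/4520803792 ≈ -1.0419e-7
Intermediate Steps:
Y = 218/471 (Y = -218/(-471) = -218*(-1/471) = 218/471 ≈ 0.46284)
M(R, B) = -724/471 (M(R, B) = -2 + 218/471 = -724/471)
1/(f + M(-1079, -806)) = 1/(-9598308 - 724/471) = 1/(-4520803792/471) = -471/4520803792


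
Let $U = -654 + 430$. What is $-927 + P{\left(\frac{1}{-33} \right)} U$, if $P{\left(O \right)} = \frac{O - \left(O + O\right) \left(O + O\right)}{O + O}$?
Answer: $- \frac{34735}{33} \approx -1052.6$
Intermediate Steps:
$U = -224$
$P{\left(O \right)} = \frac{O - 4 O^{2}}{2 O}$ ($P{\left(O \right)} = \frac{O - 2 O 2 O}{2 O} = \left(O - 4 O^{2}\right) \frac{1}{2 O} = \frac{O - 4 O^{2}}{2 O}$)
$-927 + P{\left(\frac{1}{-33} \right)} U = -927 + \left(\frac{1}{2} - \frac{2}{-33}\right) \left(-224\right) = -927 + \left(\frac{1}{2} - - \frac{2}{33}\right) \left(-224\right) = -927 + \left(\frac{1}{2} + \frac{2}{33}\right) \left(-224\right) = -927 + \frac{37}{66} \left(-224\right) = -927 - \frac{4144}{33} = - \frac{34735}{33}$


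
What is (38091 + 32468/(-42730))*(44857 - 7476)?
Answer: 30420582327761/21365 ≈ 1.4239e+9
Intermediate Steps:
(38091 + 32468/(-42730))*(44857 - 7476) = (38091 + 32468*(-1/42730))*37381 = (38091 - 16234/21365)*37381 = (813797981/21365)*37381 = 30420582327761/21365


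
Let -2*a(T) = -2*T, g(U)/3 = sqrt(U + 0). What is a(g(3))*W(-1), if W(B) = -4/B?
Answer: 12*sqrt(3) ≈ 20.785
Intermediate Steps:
g(U) = 3*sqrt(U) (g(U) = 3*sqrt(U + 0) = 3*sqrt(U))
a(T) = T (a(T) = -(-1)*T = T)
a(g(3))*W(-1) = (3*sqrt(3))*(-4/(-1)) = (3*sqrt(3))*(-4*(-1)) = (3*sqrt(3))*4 = 12*sqrt(3)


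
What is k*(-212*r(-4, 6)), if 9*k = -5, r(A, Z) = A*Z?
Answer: -8480/3 ≈ -2826.7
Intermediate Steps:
k = -5/9 (k = (1/9)*(-5) = -5/9 ≈ -0.55556)
k*(-212*r(-4, 6)) = -(-1060)*(-4*6)/9 = -(-1060)*(-24)/9 = -5/9*5088 = -8480/3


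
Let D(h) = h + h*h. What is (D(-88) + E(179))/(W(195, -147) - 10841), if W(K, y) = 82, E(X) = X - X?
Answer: -264/371 ≈ -0.71159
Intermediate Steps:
E(X) = 0
D(h) = h + h²
(D(-88) + E(179))/(W(195, -147) - 10841) = (-88*(1 - 88) + 0)/(82 - 10841) = (-88*(-87) + 0)/(-10759) = (7656 + 0)*(-1/10759) = 7656*(-1/10759) = -264/371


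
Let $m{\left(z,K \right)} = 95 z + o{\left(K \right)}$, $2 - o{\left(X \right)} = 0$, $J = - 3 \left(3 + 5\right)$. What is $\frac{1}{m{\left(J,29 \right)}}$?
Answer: $- \frac{1}{2278} \approx -0.00043898$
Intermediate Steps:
$J = -24$ ($J = \left(-3\right) 8 = -24$)
$o{\left(X \right)} = 2$ ($o{\left(X \right)} = 2 - 0 = 2 + 0 = 2$)
$m{\left(z,K \right)} = 2 + 95 z$ ($m{\left(z,K \right)} = 95 z + 2 = 2 + 95 z$)
$\frac{1}{m{\left(J,29 \right)}} = \frac{1}{2 + 95 \left(-24\right)} = \frac{1}{2 - 2280} = \frac{1}{-2278} = - \frac{1}{2278}$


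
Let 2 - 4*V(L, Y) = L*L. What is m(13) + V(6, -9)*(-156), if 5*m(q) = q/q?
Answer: 6631/5 ≈ 1326.2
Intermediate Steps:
m(q) = ⅕ (m(q) = (q/q)/5 = (⅕)*1 = ⅕)
V(L, Y) = ½ - L²/4 (V(L, Y) = ½ - L*L/4 = ½ - L²/4)
m(13) + V(6, -9)*(-156) = ⅕ + (½ - ¼*6²)*(-156) = ⅕ + (½ - ¼*36)*(-156) = ⅕ + (½ - 9)*(-156) = ⅕ - 17/2*(-156) = ⅕ + 1326 = 6631/5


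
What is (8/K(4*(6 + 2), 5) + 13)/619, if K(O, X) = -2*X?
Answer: 61/3095 ≈ 0.019709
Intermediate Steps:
(8/K(4*(6 + 2), 5) + 13)/619 = (8/(-2*5) + 13)/619 = (8/(-10) + 13)*(1/619) = (-⅒*8 + 13)*(1/619) = (-⅘ + 13)*(1/619) = (61/5)*(1/619) = 61/3095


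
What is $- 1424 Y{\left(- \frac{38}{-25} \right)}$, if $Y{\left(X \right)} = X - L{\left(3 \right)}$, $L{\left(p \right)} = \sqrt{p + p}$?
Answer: $- \frac{54112}{25} + 1424 \sqrt{6} \approx 1323.6$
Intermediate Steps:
$L{\left(p \right)} = \sqrt{2} \sqrt{p}$ ($L{\left(p \right)} = \sqrt{2 p} = \sqrt{2} \sqrt{p}$)
$Y{\left(X \right)} = X - \sqrt{6}$ ($Y{\left(X \right)} = X - \sqrt{2} \sqrt{3} = X - \sqrt{6}$)
$- 1424 Y{\left(- \frac{38}{-25} \right)} = - 1424 \left(- \frac{38}{-25} - \sqrt{6}\right) = - 1424 \left(\left(-38\right) \left(- \frac{1}{25}\right) - \sqrt{6}\right) = - 1424 \left(\frac{38}{25} - \sqrt{6}\right) = - \frac{54112}{25} + 1424 \sqrt{6}$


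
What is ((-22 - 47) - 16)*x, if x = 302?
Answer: -25670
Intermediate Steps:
((-22 - 47) - 16)*x = ((-22 - 47) - 16)*302 = (-69 - 16)*302 = -85*302 = -25670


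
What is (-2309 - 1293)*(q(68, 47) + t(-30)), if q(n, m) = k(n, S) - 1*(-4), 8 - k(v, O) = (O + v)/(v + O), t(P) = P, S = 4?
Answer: 68438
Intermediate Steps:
k(v, O) = 7 (k(v, O) = 8 - (O + v)/(v + O) = 8 - (O + v)/(O + v) = 8 - 1*1 = 8 - 1 = 7)
q(n, m) = 11 (q(n, m) = 7 - 1*(-4) = 7 + 4 = 11)
(-2309 - 1293)*(q(68, 47) + t(-30)) = (-2309 - 1293)*(11 - 30) = -3602*(-19) = 68438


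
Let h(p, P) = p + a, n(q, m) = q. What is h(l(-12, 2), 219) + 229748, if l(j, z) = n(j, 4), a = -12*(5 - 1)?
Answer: 229688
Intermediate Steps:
a = -48 (a = -12*4 = -48)
l(j, z) = j
h(p, P) = -48 + p (h(p, P) = p - 48 = -48 + p)
h(l(-12, 2), 219) + 229748 = (-48 - 12) + 229748 = -60 + 229748 = 229688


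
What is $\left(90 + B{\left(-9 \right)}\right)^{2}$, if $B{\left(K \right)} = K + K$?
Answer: $5184$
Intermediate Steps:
$B{\left(K \right)} = 2 K$
$\left(90 + B{\left(-9 \right)}\right)^{2} = \left(90 + 2 \left(-9\right)\right)^{2} = \left(90 - 18\right)^{2} = 72^{2} = 5184$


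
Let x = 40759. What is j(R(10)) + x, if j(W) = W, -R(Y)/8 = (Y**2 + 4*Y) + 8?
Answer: 39575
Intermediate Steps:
R(Y) = -64 - 32*Y - 8*Y**2 (R(Y) = -8*((Y**2 + 4*Y) + 8) = -8*(8 + Y**2 + 4*Y) = -64 - 32*Y - 8*Y**2)
j(R(10)) + x = (-64 - 32*10 - 8*10**2) + 40759 = (-64 - 320 - 8*100) + 40759 = (-64 - 320 - 800) + 40759 = -1184 + 40759 = 39575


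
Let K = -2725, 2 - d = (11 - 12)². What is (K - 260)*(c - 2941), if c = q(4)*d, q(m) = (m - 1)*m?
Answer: 8743065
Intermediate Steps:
q(m) = m*(-1 + m) (q(m) = (-1 + m)*m = m*(-1 + m))
d = 1 (d = 2 - (11 - 12)² = 2 - 1*(-1)² = 2 - 1*1 = 2 - 1 = 1)
c = 12 (c = (4*(-1 + 4))*1 = (4*3)*1 = 12*1 = 12)
(K - 260)*(c - 2941) = (-2725 - 260)*(12 - 2941) = -2985*(-2929) = 8743065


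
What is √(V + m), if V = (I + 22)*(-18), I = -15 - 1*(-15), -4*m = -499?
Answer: I*√1085/2 ≈ 16.47*I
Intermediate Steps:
m = 499/4 (m = -¼*(-499) = 499/4 ≈ 124.75)
I = 0 (I = -15 + 15 = 0)
V = -396 (V = (0 + 22)*(-18) = 22*(-18) = -396)
√(V + m) = √(-396 + 499/4) = √(-1085/4) = I*√1085/2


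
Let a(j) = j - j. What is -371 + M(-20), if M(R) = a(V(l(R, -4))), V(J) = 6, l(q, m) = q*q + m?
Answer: -371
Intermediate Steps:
l(q, m) = m + q**2 (l(q, m) = q**2 + m = m + q**2)
a(j) = 0
M(R) = 0
-371 + M(-20) = -371 + 0 = -371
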